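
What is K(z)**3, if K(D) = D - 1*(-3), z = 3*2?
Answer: 729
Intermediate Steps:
z = 6
K(D) = 3 + D (K(D) = D + 3 = 3 + D)
K(z)**3 = (3 + 6)**3 = 9**3 = 729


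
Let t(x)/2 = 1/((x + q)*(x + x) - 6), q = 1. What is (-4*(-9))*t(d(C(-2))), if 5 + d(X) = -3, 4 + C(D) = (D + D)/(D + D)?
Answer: 36/53 ≈ 0.67924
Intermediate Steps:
C(D) = -3 (C(D) = -4 + (D + D)/(D + D) = -4 + (2*D)/((2*D)) = -4 + (2*D)*(1/(2*D)) = -4 + 1 = -3)
d(X) = -8 (d(X) = -5 - 3 = -8)
t(x) = 2/(-6 + 2*x*(1 + x)) (t(x) = 2/((x + 1)*(x + x) - 6) = 2/((1 + x)*(2*x) - 6) = 2/(2*x*(1 + x) - 6) = 2/(-6 + 2*x*(1 + x)))
(-4*(-9))*t(d(C(-2))) = (-4*(-9))/(-3 - 8 + (-8)**2) = 36/(-3 - 8 + 64) = 36/53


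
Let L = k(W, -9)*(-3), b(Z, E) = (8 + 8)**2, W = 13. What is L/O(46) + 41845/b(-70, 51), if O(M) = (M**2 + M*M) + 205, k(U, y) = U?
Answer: 61885427/378624 ≈ 163.45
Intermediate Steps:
O(M) = 205 + 2*M**2 (O(M) = (M**2 + M**2) + 205 = 2*M**2 + 205 = 205 + 2*M**2)
b(Z, E) = 256 (b(Z, E) = 16**2 = 256)
L = -39 (L = 13*(-3) = -39)
L/O(46) + 41845/b(-70, 51) = -39/(205 + 2*46**2) + 41845/256 = -39/(205 + 2*2116) + 41845*(1/256) = -39/(205 + 4232) + 41845/256 = -39/4437 + 41845/256 = -39*1/4437 + 41845/256 = -13/1479 + 41845/256 = 61885427/378624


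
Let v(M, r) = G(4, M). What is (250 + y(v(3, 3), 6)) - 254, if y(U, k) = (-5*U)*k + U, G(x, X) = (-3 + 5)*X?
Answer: -178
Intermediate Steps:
G(x, X) = 2*X
v(M, r) = 2*M
y(U, k) = U - 5*U*k (y(U, k) = -5*U*k + U = U - 5*U*k)
(250 + y(v(3, 3), 6)) - 254 = (250 + (2*3)*(1 - 5*6)) - 254 = (250 + 6*(1 - 30)) - 254 = (250 + 6*(-29)) - 254 = (250 - 174) - 254 = 76 - 254 = -178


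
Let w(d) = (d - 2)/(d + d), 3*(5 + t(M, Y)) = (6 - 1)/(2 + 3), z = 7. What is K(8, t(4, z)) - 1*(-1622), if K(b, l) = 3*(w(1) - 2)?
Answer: 3229/2 ≈ 1614.5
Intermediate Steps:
t(M, Y) = -14/3 (t(M, Y) = -5 + ((6 - 1)/(2 + 3))/3 = -5 + (5/5)/3 = -5 + (5*(⅕))/3 = -5 + (⅓)*1 = -5 + ⅓ = -14/3)
w(d) = (-2 + d)/(2*d) (w(d) = (-2 + d)/((2*d)) = (-2 + d)*(1/(2*d)) = (-2 + d)/(2*d))
K(b, l) = -15/2 (K(b, l) = 3*((½)*(-2 + 1)/1 - 2) = 3*((½)*1*(-1) - 2) = 3*(-½ - 2) = 3*(-5/2) = -15/2)
K(8, t(4, z)) - 1*(-1622) = -15/2 - 1*(-1622) = -15/2 + 1622 = 3229/2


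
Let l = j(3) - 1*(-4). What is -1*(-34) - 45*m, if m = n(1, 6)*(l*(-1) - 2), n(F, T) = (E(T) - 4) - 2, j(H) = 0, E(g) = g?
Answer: 34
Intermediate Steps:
l = 4 (l = 0 - 1*(-4) = 0 + 4 = 4)
n(F, T) = -6 + T (n(F, T) = (T - 4) - 2 = (-4 + T) - 2 = -6 + T)
m = 0 (m = (-6 + 6)*(4*(-1) - 2) = 0*(-4 - 2) = 0*(-6) = 0)
-1*(-34) - 45*m = -1*(-34) - 45*0 = 34 + 0 = 34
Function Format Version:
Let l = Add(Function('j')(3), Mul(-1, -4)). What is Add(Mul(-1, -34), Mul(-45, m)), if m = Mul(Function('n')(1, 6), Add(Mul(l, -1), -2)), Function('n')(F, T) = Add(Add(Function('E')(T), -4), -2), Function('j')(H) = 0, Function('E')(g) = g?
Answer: 34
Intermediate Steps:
l = 4 (l = Add(0, Mul(-1, -4)) = Add(0, 4) = 4)
Function('n')(F, T) = Add(-6, T) (Function('n')(F, T) = Add(Add(T, -4), -2) = Add(Add(-4, T), -2) = Add(-6, T))
m = 0 (m = Mul(Add(-6, 6), Add(Mul(4, -1), -2)) = Mul(0, Add(-4, -2)) = Mul(0, -6) = 0)
Add(Mul(-1, -34), Mul(-45, m)) = Add(Mul(-1, -34), Mul(-45, 0)) = Add(34, 0) = 34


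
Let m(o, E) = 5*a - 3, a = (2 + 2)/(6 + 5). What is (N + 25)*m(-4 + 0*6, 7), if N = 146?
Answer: -2223/11 ≈ -202.09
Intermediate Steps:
a = 4/11 ≈ 0.36364
m(o, E) = -13/11 (m(o, E) = 5*(4/11) - 3 = 20/11 - 3 = -13/11)
(N + 25)*m(-4 + 0*6, 7) = (146 + 25)*(-13/11) = 171*(-13/11) = -2223/11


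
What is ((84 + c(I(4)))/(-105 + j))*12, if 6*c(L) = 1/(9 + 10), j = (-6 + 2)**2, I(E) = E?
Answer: -19154/1691 ≈ -11.327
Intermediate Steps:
j = 16 (j = (-4)**2 = 16)
c(L) = 1/114 (c(L) = 1/(6*(9 + 10)) = (1/6)/19 = (1/6)*(1/19) = 1/114)
((84 + c(I(4)))/(-105 + j))*12 = ((84 + 1/114)/(-105 + 16))*12 = ((9577/114)/(-89))*12 = ((9577/114)*(-1/89))*12 = -9577/10146*12 = -19154/1691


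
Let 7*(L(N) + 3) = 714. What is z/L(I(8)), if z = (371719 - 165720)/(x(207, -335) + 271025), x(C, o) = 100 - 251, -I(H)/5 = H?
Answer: 205999/26816526 ≈ 0.0076818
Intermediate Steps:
I(H) = -5*H
L(N) = 99 (L(N) = -3 + (⅐)*714 = -3 + 102 = 99)
x(C, o) = -151
z = 205999/270874 (z = (371719 - 165720)/(-151 + 271025) = 205999/270874 ≈ 0.76050)
z/L(I(8)) = (205999/270874)/99 = (205999/270874)*(1/99) = 205999/26816526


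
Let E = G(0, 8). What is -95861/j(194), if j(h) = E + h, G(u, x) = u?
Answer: -95861/194 ≈ -494.13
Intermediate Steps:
E = 0
j(h) = h (j(h) = 0 + h = h)
-95861/j(194) = -95861/194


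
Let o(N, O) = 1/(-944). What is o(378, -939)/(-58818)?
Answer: 1/55524192 ≈ 1.8010e-8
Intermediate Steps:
o(N, O) = -1/944
o(378, -939)/(-58818) = -1/944/(-58818) = -1/944*(-1/58818) = 1/55524192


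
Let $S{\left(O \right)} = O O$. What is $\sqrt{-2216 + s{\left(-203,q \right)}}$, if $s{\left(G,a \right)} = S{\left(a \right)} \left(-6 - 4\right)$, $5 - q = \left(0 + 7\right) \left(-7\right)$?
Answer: $4 i \sqrt{1961} \approx 177.13 i$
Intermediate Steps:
$S{\left(O \right)} = O^{2}$
$q = 54$ ($q = 5 - \left(0 + 7\right) \left(-7\right) = 5 - 7 \left(-7\right) = 5 - -49 = 5 + 49 = 54$)
$s{\left(G,a \right)} = - 10 a^{2}$ ($s{\left(G,a \right)} = a^{2} \left(-6 - 4\right) = a^{2} \left(-10\right) = - 10 a^{2}$)
$\sqrt{-2216 + s{\left(-203,q \right)}} = \sqrt{-2216 - 10 \cdot 54^{2}} = \sqrt{-2216 - 29160} = \sqrt{-31376} = 4 i \sqrt{1961}$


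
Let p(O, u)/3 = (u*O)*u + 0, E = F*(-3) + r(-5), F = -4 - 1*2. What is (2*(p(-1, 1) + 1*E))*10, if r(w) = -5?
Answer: 200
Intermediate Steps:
F = -6 (F = -4 - 2 = -6)
E = 13 (E = -6*(-3) - 5 = 18 - 5 = 13)
p(O, u) = 3*O*u**2 (p(O, u) = 3*((u*O)*u + 0) = 3*((O*u)*u + 0) = 3*(O*u**2 + 0) = 3*(O*u**2) = 3*O*u**2)
(2*(p(-1, 1) + 1*E))*10 = (2*(3*(-1)*1**2 + 1*13))*10 = (2*(3*(-1)*1 + 13))*10 = (2*(-3 + 13))*10 = (2*10)*10 = 20*10 = 200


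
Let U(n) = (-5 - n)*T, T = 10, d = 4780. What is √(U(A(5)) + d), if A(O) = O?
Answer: 6*√130 ≈ 68.411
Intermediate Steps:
U(n) = -50 - 10*n (U(n) = (-5 - n)*10 = -50 - 10*n)
√(U(A(5)) + d) = √((-50 - 10*5) + 4780) = √((-50 - 50) + 4780) = √(-100 + 4780) = √4680 = 6*√130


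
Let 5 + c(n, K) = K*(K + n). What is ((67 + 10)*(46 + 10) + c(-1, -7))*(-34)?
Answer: -148342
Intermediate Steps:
c(n, K) = -5 + K*(K + n)
((67 + 10)*(46 + 10) + c(-1, -7))*(-34) = ((67 + 10)*(46 + 10) + (-5 + (-7)² - 7*(-1)))*(-34) = (77*56 + (-5 + 49 + 7))*(-34) = (4312 + 51)*(-34) = 4363*(-34) = -148342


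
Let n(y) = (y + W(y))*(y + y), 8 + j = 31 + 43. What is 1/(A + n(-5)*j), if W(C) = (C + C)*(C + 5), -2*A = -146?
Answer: 1/3373 ≈ 0.00029647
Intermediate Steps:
A = 73 (A = -½*(-146) = 73)
W(C) = 2*C*(5 + C) (W(C) = (2*C)*(5 + C) = 2*C*(5 + C))
j = 66 (j = -8 + (31 + 43) = -8 + 74 = 66)
n(y) = 2*y*(y + 2*y*(5 + y)) (n(y) = (y + 2*y*(5 + y))*(y + y) = (y + 2*y*(5 + y))*(2*y) = 2*y*(y + 2*y*(5 + y)))
1/(A + n(-5)*j) = 1/(73 + ((-5)²*(22 + 4*(-5)))*66) = 1/(73 + (25*(22 - 20))*66) = 1/(73 + (25*2)*66) = 1/(73 + 50*66) = 1/(73 + 3300) = 1/3373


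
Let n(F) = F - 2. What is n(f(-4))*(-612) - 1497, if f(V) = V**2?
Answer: -10065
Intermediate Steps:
n(F) = -2 + F
n(f(-4))*(-612) - 1497 = (-2 + (-4)**2)*(-612) - 1497 = (-2 + 16)*(-612) - 1497 = 14*(-612) - 1497 = -8568 - 1497 = -10065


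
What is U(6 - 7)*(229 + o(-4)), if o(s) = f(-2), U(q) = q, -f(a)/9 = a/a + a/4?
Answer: -449/2 ≈ -224.50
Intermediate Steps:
f(a) = -9 - 9*a/4 (f(a) = -9*(a/a + a/4) = -9*(1 + a*(¼)) = -9*(1 + a/4) = -9 - 9*a/4)
o(s) = -9/2 (o(s) = -9 - 9/4*(-2) = -9 + 9/2 = -9/2)
U(6 - 7)*(229 + o(-4)) = (6 - 7)*(229 - 9/2) = -1*449/2 = -449/2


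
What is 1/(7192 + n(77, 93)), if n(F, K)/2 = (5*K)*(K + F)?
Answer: 1/165292 ≈ 6.0499e-6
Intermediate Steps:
n(F, K) = 10*K*(F + K) (n(F, K) = 2*((5*K)*(K + F)) = 2*((5*K)*(F + K)) = 2*(5*K*(F + K)) = 10*K*(F + K))
1/(7192 + n(77, 93)) = 1/(7192 + 10*93*(77 + 93)) = 1/(7192 + 10*93*170) = 1/(7192 + 158100) = 1/165292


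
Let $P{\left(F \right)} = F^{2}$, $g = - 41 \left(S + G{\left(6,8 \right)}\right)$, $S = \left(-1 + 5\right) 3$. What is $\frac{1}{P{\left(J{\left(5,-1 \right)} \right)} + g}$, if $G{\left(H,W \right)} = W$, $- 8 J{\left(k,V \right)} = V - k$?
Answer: $- \frac{16}{13111} \approx -0.0012203$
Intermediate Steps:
$S = 12$ ($S = 4 \cdot 3 = 12$)
$J{\left(k,V \right)} = - \frac{V}{8} + \frac{k}{8}$ ($J{\left(k,V \right)} = - \frac{V - k}{8} = - \frac{V}{8} + \frac{k}{8}$)
$g = -820$ ($g = - 41 \left(12 + 8\right) = \left(-41\right) 20 = -820$)
$\frac{1}{P{\left(J{\left(5,-1 \right)} \right)} + g} = \frac{1}{\left(\left(- \frac{1}{8}\right) \left(-1\right) + \frac{1}{8} \cdot 5\right)^{2} - 820} = \frac{1}{\left(\frac{1}{8} + \frac{5}{8}\right)^{2} - 820} = \frac{1}{\left(\frac{3}{4}\right)^{2} - 820} = \frac{1}{\frac{9}{16} - 820} = \frac{1}{- \frac{13111}{16}} = - \frac{16}{13111}$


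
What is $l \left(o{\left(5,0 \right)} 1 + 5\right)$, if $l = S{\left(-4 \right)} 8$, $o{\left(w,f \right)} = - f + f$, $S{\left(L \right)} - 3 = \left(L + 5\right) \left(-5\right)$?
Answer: $-80$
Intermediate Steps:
$S{\left(L \right)} = -22 - 5 L$ ($S{\left(L \right)} = 3 + \left(L + 5\right) \left(-5\right) = 3 + \left(5 + L\right) \left(-5\right) = 3 - \left(25 + 5 L\right) = -22 - 5 L$)
$o{\left(w,f \right)} = 0$
$l = -16$ ($l = \left(-22 - -20\right) 8 = \left(-22 + 20\right) 8 = \left(-2\right) 8 = -16$)
$l \left(o{\left(5,0 \right)} 1 + 5\right) = - 16 \left(0 \cdot 1 + 5\right) = - 16 \left(0 + 5\right) = \left(-16\right) 5 = -80$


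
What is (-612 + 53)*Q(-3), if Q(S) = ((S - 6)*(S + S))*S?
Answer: 90558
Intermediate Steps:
Q(S) = 2*S²*(-6 + S) (Q(S) = ((-6 + S)*(2*S))*S = (2*S*(-6 + S))*S = 2*S²*(-6 + S))
(-612 + 53)*Q(-3) = (-612 + 53)*(2*(-3)²*(-6 - 3)) = -1118*9*(-9) = -559*(-162) = 90558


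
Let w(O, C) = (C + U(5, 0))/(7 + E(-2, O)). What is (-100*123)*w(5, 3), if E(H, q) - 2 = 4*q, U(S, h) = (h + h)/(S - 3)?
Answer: -36900/29 ≈ -1272.4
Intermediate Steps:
U(S, h) = 2*h/(-3 + S) (U(S, h) = (2*h)/(-3 + S) = 2*h/(-3 + S))
E(H, q) = 2 + 4*q
w(O, C) = C/(9 + 4*O) (w(O, C) = (C + 2*0/(-3 + 5))/(7 + (2 + 4*O)) = (C + 2*0/2)/(9 + 4*O) = (C + 2*0*(½))/(9 + 4*O) = (C + 0)/(9 + 4*O) = C/(9 + 4*O))
(-100*123)*w(5, 3) = (-100*123)*(3/(9 + 4*5)) = -36900/(9 + 20) = -36900/29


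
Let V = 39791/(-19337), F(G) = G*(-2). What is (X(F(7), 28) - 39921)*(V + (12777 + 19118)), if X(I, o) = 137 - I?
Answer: -24526708780480/19337 ≈ -1.2684e+9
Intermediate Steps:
F(G) = -2*G
V = -39791/19337 (V = 39791*(-1/19337) = -39791/19337 ≈ -2.0578)
(X(F(7), 28) - 39921)*(V + (12777 + 19118)) = ((137 - (-2)*7) - 39921)*(-39791/19337 + (12777 + 19118)) = ((137 - 1*(-14)) - 39921)*(-39791/19337 + 31895) = ((137 + 14) - 39921)*(616713824/19337) = (151 - 39921)*(616713824/19337) = -39770*616713824/19337 = -24526708780480/19337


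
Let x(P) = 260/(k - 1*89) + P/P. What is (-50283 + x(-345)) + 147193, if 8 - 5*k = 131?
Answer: 13761037/142 ≈ 96909.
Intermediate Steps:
k = -123/5 (k = 8/5 - ⅕*131 = 8/5 - 131/5 = -123/5 ≈ -24.600)
x(P) = -183/142 (x(P) = 260/(-123/5 - 1*89) + P/P = 260/(-123/5 - 89) + 1 = 260/(-568/5) + 1 = 260*(-5/568) + 1 = -325/142 + 1 = -183/142)
(-50283 + x(-345)) + 147193 = (-50283 - 183/142) + 147193 = -7140369/142 + 147193 = 13761037/142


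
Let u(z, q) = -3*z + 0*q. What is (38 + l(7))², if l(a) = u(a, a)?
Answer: 289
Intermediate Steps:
u(z, q) = -3*z (u(z, q) = -3*z + 0 = -3*z)
l(a) = -3*a
(38 + l(7))² = (38 - 3*7)² = (38 - 21)² = 17² = 289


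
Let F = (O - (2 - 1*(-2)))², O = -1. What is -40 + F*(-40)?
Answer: -1040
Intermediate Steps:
F = 25 (F = (-1 - (2 - 1*(-2)))² = (-1 - (2 + 2))² = (-1 - 1*4)² = (-1 - 4)² = (-5)² = 25)
-40 + F*(-40) = -40 + 25*(-40) = -40 - 1000 = -1040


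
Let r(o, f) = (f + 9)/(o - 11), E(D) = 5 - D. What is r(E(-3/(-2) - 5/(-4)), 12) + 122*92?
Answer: 56108/5 ≈ 11222.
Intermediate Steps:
r(o, f) = (9 + f)/(-11 + o)
r(E(-3/(-2) - 5/(-4)), 12) + 122*92 = (9 + 12)/(-11 + (5 - (-3/(-2) - 5/(-4)))) + 122*92 = 21/(-11 + (5 - (-3*(-1/2) - 5*(-1/4)))) + 11224 = 21/(-11 + (5 - (3/2 + 5/4))) + 11224 = 21/(-11 + (5 - 1*11/4)) + 11224 = 21/(-11 + (5 - 11/4)) + 11224 = 21/(-11 + 9/4) + 11224 = 21/(-35/4) + 11224 = -4/35*21 + 11224 = -12/5 + 11224 = 56108/5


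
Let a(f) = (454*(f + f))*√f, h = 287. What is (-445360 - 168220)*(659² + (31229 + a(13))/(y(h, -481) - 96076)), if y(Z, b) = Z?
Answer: -25524505537898400/95789 + 7242698320*√13/95789 ≈ -2.6647e+11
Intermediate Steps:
a(f) = 908*f^(3/2) (a(f) = (454*(2*f))*√f = (908*f)*√f = 908*f^(3/2))
(-445360 - 168220)*(659² + (31229 + a(13))/(y(h, -481) - 96076)) = (-445360 - 168220)*(659² + (31229 + 908*13^(3/2))/(287 - 96076)) = -613580*(434281 + (31229 + 908*(13*√13))/(-95789)) = -613580*(434281 + (31229 + 11804*√13)*(-1/95789)) = -613580*(434281 + (-31229/95789 - 11804*√13/95789)) = -613580*(41599311480/95789 - 11804*√13/95789) = -25524505537898400/95789 + 7242698320*√13/95789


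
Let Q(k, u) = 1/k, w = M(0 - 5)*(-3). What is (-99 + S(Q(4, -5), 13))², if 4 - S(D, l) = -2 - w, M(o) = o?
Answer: 6084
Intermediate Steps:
w = 15 (w = (0 - 5)*(-3) = -5*(-3) = 15)
S(D, l) = 21 (S(D, l) = 4 - (-2 - 1*15) = 4 - (-2 - 15) = 4 - 1*(-17) = 4 + 17 = 21)
(-99 + S(Q(4, -5), 13))² = (-99 + 21)² = (-78)² = 6084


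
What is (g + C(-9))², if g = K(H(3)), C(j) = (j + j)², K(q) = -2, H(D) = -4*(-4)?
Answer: 103684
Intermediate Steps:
H(D) = 16
C(j) = 4*j² (C(j) = (2*j)² = 4*j²)
g = -2
(g + C(-9))² = (-2 + 4*(-9)²)² = (-2 + 4*81)² = (-2 + 324)² = 322² = 103684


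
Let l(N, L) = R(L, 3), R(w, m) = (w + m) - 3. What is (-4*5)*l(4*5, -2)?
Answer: 40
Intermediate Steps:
R(w, m) = -3 + m + w (R(w, m) = (m + w) - 3 = -3 + m + w)
l(N, L) = L (l(N, L) = -3 + 3 + L = L)
(-4*5)*l(4*5, -2) = -4*5*(-2) = -20*(-2) = 40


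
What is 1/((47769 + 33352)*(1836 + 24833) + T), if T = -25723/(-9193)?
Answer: 317/685802856720 ≈ 4.6223e-10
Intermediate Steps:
T = 887/317 (T = -25723*(-1/9193) = 887/317 ≈ 2.7981)
1/((47769 + 33352)*(1836 + 24833) + T) = 1/((47769 + 33352)*(1836 + 24833) + 887/317) = 1/(81121*26669 + 887/317) = 1/(2163415949 + 887/317) = 1/(685802856720/317) = 317/685802856720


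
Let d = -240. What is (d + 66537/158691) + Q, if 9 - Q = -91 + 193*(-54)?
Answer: 543909133/52897 ≈ 10282.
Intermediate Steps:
Q = 10522 (Q = 9 - (-91 + 193*(-54)) = 9 - (-91 - 10422) = 9 - 1*(-10513) = 9 + 10513 = 10522)
(d + 66537/158691) + Q = (-240 + 66537/158691) + 10522 = (-240 + 66537*(1/158691)) + 10522 = (-240 + 22179/52897) + 10522 = -12673101/52897 + 10522 = 543909133/52897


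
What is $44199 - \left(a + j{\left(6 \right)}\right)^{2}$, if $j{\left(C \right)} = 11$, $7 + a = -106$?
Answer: $33795$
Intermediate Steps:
$a = -113$ ($a = -7 - 106 = -113$)
$44199 - \left(a + j{\left(6 \right)}\right)^{2} = 44199 - \left(-113 + 11\right)^{2} = 44199 - \left(-102\right)^{2} = 44199 - 10404 = 33795$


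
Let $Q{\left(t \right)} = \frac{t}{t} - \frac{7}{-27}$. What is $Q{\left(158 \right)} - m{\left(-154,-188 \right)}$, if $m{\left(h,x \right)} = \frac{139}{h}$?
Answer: $\frac{8989}{4158} \approx 2.1619$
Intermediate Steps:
$Q{\left(t \right)} = \frac{34}{27}$ ($Q{\left(t \right)} = 1 - - \frac{7}{27} = 1 + \frac{7}{27} = \frac{34}{27}$)
$Q{\left(158 \right)} - m{\left(-154,-188 \right)} = \frac{34}{27} - \frac{139}{-154} = \frac{34}{27} - 139 \left(- \frac{1}{154}\right) = \frac{34}{27} - - \frac{139}{154} = \frac{34}{27} + \frac{139}{154} = \frac{8989}{4158}$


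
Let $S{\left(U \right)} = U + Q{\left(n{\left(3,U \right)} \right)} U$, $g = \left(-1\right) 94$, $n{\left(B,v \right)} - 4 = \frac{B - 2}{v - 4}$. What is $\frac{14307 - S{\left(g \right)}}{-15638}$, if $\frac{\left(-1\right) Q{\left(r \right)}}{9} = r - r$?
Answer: $- \frac{14401}{15638} \approx -0.9209$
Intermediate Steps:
$n{\left(B,v \right)} = 4 + \frac{-2 + B}{-4 + v}$ ($n{\left(B,v \right)} = 4 + \frac{B - 2}{v - 4} = 4 + \frac{-2 + B}{-4 + v}$)
$Q{\left(r \right)} = 0$ ($Q{\left(r \right)} = - 9 \left(r - r\right) = \left(-9\right) 0 = 0$)
$g = -94$
$S{\left(U \right)} = U$ ($S{\left(U \right)} = U + 0 U = U + 0 = U$)
$\frac{14307 - S{\left(g \right)}}{-15638} = \frac{14307 - -94}{-15638} = \left(14307 + 94\right) \left(- \frac{1}{15638}\right) = 14401 \left(- \frac{1}{15638}\right) = - \frac{14401}{15638}$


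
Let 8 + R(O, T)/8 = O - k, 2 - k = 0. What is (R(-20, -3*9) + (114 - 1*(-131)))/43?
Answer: 5/43 ≈ 0.11628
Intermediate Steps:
k = 2 (k = 2 - 1*0 = 2 + 0 = 2)
R(O, T) = -80 + 8*O (R(O, T) = -64 + 8*(O - 1*2) = -64 + 8*(O - 2) = -64 + 8*(-2 + O) = -64 + (-16 + 8*O) = -80 + 8*O)
(R(-20, -3*9) + (114 - 1*(-131)))/43 = ((-80 + 8*(-20)) + (114 - 1*(-131)))/43 = ((-80 - 160) + (114 + 131))/43 = (-240 + 245)/43 = (1/43)*5 = 5/43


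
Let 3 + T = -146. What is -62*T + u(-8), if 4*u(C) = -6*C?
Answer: 9250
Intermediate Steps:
T = -149 (T = -3 - 146 = -149)
u(C) = -3*C/2 (u(C) = (-6*C)/4 = -3*C/2)
-62*T + u(-8) = -62*(-149) - 3/2*(-8) = 9238 + 12 = 9250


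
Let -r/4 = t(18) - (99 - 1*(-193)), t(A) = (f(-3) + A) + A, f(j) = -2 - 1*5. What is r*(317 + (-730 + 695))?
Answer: 296664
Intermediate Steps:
f(j) = -7 (f(j) = -2 - 5 = -7)
t(A) = -7 + 2*A (t(A) = (-7 + A) + A = -7 + 2*A)
r = 1052 (r = -4*((-7 + 2*18) - (99 - 1*(-193))) = -4*((-7 + 36) - (99 + 193)) = -4*(29 - 1*292) = -4*(29 - 292) = -4*(-263) = 1052)
r*(317 + (-730 + 695)) = 1052*(317 + (-730 + 695)) = 1052*(317 - 35) = 1052*282 = 296664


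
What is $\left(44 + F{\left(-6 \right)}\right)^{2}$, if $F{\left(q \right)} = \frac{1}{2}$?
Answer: $\frac{7921}{4} \approx 1980.3$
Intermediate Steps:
$F{\left(q \right)} = \frac{1}{2}$
$\left(44 + F{\left(-6 \right)}\right)^{2} = \left(44 + \frac{1}{2}\right)^{2} = \left(\frac{89}{2}\right)^{2} = \frac{7921}{4}$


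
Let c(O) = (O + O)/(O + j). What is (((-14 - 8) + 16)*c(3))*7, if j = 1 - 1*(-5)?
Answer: -28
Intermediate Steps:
j = 6 (j = 1 + 5 = 6)
c(O) = 2*O/(6 + O) (c(O) = (O + O)/(O + 6) = (2*O)/(6 + O) = 2*O/(6 + O))
(((-14 - 8) + 16)*c(3))*7 = (((-14 - 8) + 16)*(2*3/(6 + 3)))*7 = ((-22 + 16)*(2*3/9))*7 = -12*3/9*7 = -6*⅔*7 = -4*7 = -28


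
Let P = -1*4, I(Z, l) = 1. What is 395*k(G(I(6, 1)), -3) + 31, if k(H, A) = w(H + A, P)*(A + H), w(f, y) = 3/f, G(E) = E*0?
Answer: 1216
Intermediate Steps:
P = -4
G(E) = 0
k(H, A) = 3 (k(H, A) = (3/(H + A))*(A + H) = (3/(A + H))*(A + H) = 3)
395*k(G(I(6, 1)), -3) + 31 = 395*3 + 31 = 1185 + 31 = 1216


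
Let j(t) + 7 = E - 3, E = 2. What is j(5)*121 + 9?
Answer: -959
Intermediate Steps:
j(t) = -8 (j(t) = -7 + (2 - 3) = -7 - 1 = -8)
j(5)*121 + 9 = -8*121 + 9 = -968 + 9 = -959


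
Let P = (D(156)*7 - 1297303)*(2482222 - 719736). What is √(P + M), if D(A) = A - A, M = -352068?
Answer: I*√2286478727326 ≈ 1.5121e+6*I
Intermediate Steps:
D(A) = 0
P = -2286478375258 (P = (0*7 - 1297303)*(2482222 - 719736) = (0 - 1297303)*1762486 = -1297303*1762486 = -2286478375258)
√(P + M) = √(-2286478375258 - 352068) = √(-2286478727326) = I*√2286478727326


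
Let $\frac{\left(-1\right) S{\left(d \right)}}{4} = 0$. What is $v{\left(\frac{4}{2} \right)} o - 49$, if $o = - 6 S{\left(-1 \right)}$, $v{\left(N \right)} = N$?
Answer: $-49$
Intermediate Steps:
$S{\left(d \right)} = 0$ ($S{\left(d \right)} = \left(-4\right) 0 = 0$)
$o = 0$ ($o = \left(-6\right) 0 = 0$)
$v{\left(\frac{4}{2} \right)} o - 49 = \frac{4}{2} \cdot 0 - 49 = 4 \cdot \frac{1}{2} \cdot 0 - 49 = 2 \cdot 0 - 49 = 0 - 49 = -49$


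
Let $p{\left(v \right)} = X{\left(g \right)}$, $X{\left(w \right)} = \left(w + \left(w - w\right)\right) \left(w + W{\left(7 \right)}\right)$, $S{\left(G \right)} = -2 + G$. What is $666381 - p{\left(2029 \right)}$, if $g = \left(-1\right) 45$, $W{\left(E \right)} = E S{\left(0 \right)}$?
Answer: $663726$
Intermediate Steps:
$W{\left(E \right)} = - 2 E$ ($W{\left(E \right)} = E \left(-2 + 0\right) = E \left(-2\right) = - 2 E$)
$g = -45$
$X{\left(w \right)} = w \left(-14 + w\right)$ ($X{\left(w \right)} = \left(w + \left(w - w\right)\right) \left(w - 14\right) = \left(w + 0\right) \left(w - 14\right) = w \left(-14 + w\right)$)
$p{\left(v \right)} = 2655$ ($p{\left(v \right)} = - 45 \left(-14 - 45\right) = \left(-45\right) \left(-59\right) = 2655$)
$666381 - p{\left(2029 \right)} = 666381 - 2655 = 663726$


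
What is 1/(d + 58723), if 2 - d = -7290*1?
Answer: 1/66015 ≈ 1.5148e-5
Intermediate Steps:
d = 7292 (d = 2 - (-7290) = 2 - 1*(-7290) = 2 + 7290 = 7292)
1/(d + 58723) = 1/(7292 + 58723) = 1/66015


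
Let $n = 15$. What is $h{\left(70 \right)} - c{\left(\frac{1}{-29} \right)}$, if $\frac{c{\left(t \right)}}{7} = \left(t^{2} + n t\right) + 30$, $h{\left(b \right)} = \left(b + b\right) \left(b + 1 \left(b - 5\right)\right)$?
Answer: $\frac{15721328}{841} \approx 18694.0$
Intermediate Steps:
$h{\left(b \right)} = 2 b \left(-5 + 2 b\right)$ ($h{\left(b \right)} = 2 b \left(b + 1 \left(-5 + b\right)\right) = 2 b \left(b + \left(-5 + b\right)\right) = 2 b \left(-5 + 2 b\right)$)
$c{\left(t \right)} = 210 + 7 t^{2} + 105 t$ ($c{\left(t \right)} = 7 \left(\left(t^{2} + 15 t\right) + 30\right) = 7 \left(30 + t^{2} + 15 t\right) = 210 + 7 t^{2} + 105 t$)
$h{\left(70 \right)} - c{\left(\frac{1}{-29} \right)} = 2 \cdot 70 \left(-5 + 2 \cdot 70\right) - \left(210 + 7 \left(\frac{1}{-29}\right)^{2} + \frac{105}{-29}\right) = 2 \cdot 70 \left(-5 + 140\right) - \left(210 + 7 \left(- \frac{1}{29}\right)^{2} + 105 \left(- \frac{1}{29}\right)\right) = 2 \cdot 70 \cdot 135 - \left(210 + 7 \cdot \frac{1}{841} - \frac{105}{29}\right) = 18900 - \left(210 + \frac{7}{841} - \frac{105}{29}\right) = 18900 - \frac{173572}{841} = \frac{15721328}{841}$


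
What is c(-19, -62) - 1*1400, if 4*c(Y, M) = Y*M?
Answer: -2211/2 ≈ -1105.5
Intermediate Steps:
c(Y, M) = M*Y/4 (c(Y, M) = (Y*M)/4 = (M*Y)/4 = M*Y/4)
c(-19, -62) - 1*1400 = (¼)*(-62)*(-19) - 1*1400 = 589/2 - 1400 = -2211/2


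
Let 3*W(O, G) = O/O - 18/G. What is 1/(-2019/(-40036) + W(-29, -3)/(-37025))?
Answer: 4446998700/223980173 ≈ 19.854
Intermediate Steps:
W(O, G) = ⅓ - 6/G (W(O, G) = (O/O - 18/G)/3 = (1 - 18/G)/3 = ⅓ - 6/G)
1/(-2019/(-40036) + W(-29, -3)/(-37025)) = 1/(-2019/(-40036) + ((⅓)*(-18 - 3)/(-3))/(-37025)) = 1/(-2019*(-1/40036) + ((⅓)*(-⅓)*(-21))*(-1/37025)) = 1/(2019/40036 + (7/3)*(-1/37025)) = 1/(2019/40036 - 7/111075) = 1/(223980173/4446998700) = 4446998700/223980173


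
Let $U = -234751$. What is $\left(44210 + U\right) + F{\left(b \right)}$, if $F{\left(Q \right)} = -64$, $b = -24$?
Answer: $-190605$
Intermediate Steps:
$\left(44210 + U\right) + F{\left(b \right)} = \left(44210 - 234751\right) - 64 = -190541 - 64 = -190605$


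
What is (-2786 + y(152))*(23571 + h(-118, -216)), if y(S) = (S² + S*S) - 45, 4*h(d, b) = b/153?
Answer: 17381207277/17 ≈ 1.0224e+9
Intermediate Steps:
h(d, b) = b/612 (h(d, b) = (b/153)/4 = b/612)
y(S) = -45 + 2*S² (y(S) = (S² + S²) - 45 = 2*S² - 45 = -45 + 2*S²)
(-2786 + y(152))*(23571 + h(-118, -216)) = (-2786 + (-45 + 2*152²))*(23571 + (1/612)*(-216)) = (-2786 + (-45 + 2*23104))*(23571 - 6/17) = (-2786 + (-45 + 46208))*(400701/17) = (-2786 + 46163)*(400701/17) = 43377*(400701/17) = 17381207277/17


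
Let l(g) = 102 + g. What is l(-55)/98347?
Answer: 47/98347 ≈ 0.00047790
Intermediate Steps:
l(-55)/98347 = (102 - 55)/98347 = 47*(1/98347) = 47/98347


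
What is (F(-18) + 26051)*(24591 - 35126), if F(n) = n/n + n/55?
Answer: -3018998094/11 ≈ -2.7445e+8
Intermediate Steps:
F(n) = 1 + n/55 (F(n) = 1 + n*(1/55) = 1 + n/55)
(F(-18) + 26051)*(24591 - 35126) = ((1 + (1/55)*(-18)) + 26051)*(24591 - 35126) = ((1 - 18/55) + 26051)*(-10535) = (37/55 + 26051)*(-10535) = (1432842/55)*(-10535) = -3018998094/11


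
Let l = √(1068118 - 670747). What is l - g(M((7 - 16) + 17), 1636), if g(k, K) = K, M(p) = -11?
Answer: -1636 + √397371 ≈ -1005.6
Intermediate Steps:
l = √397371 ≈ 630.37
l - g(M((7 - 16) + 17), 1636) = √397371 - 1*1636 = √397371 - 1636 = -1636 + √397371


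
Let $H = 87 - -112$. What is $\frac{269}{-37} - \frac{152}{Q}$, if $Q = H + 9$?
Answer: $- \frac{7697}{962} \approx -8.001$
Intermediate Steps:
$H = 199$ ($H = 87 + 112 = 199$)
$Q = 208$ ($Q = 199 + 9 = 208$)
$\frac{269}{-37} - \frac{152}{Q} = \frac{269}{-37} - \frac{152}{208} = 269 \left(- \frac{1}{37}\right) - \frac{19}{26} = - \frac{269}{37} - \frac{19}{26} = - \frac{7697}{962}$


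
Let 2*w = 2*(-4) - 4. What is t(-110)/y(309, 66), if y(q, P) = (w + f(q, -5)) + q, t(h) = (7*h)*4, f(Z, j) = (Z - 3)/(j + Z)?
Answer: -468160/46209 ≈ -10.131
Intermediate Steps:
f(Z, j) = (-3 + Z)/(Z + j)
w = -6 (w = (2*(-4) - 4)/2 = (-8 - 4)/2 = (1/2)*(-12) = -6)
t(h) = 28*h
y(q, P) = -6 + q + (-3 + q)/(-5 + q) (y(q, P) = (-6 + (-3 + q)/(q - 5)) + q = (-6 + (-3 + q)/(-5 + q)) + q = -6 + q + (-3 + q)/(-5 + q))
t(-110)/y(309, 66) = (28*(-110))/(((27 + 309**2 - 10*309)/(-5 + 309))) = -3080*304/(27 + 95481 - 3090) = -3080/((1/304)*92418) = -3080/46209/152 = -3080*152/46209 = -468160/46209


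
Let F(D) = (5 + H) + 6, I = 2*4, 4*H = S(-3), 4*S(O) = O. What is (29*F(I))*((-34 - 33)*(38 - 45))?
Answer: 2352973/16 ≈ 1.4706e+5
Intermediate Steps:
S(O) = O/4
H = -3/16 (H = ((¼)*(-3))/4 = (¼)*(-¾) = -3/16 ≈ -0.18750)
I = 8
F(D) = 173/16 (F(D) = (5 - 3/16) + 6 = 77/16 + 6 = 173/16)
(29*F(I))*((-34 - 33)*(38 - 45)) = (29*(173/16))*((-34 - 33)*(38 - 45)) = 5017*(-67*(-7))/16 = (5017/16)*469 = 2352973/16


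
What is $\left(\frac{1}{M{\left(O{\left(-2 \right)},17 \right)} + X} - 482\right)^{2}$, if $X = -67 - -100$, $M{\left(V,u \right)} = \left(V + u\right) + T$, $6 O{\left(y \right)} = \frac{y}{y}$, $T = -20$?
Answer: $\frac{7610119696}{32761} \approx 2.3229 \cdot 10^{5}$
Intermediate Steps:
$O{\left(y \right)} = \frac{1}{6}$ ($O{\left(y \right)} = \frac{y \frac{1}{y}}{6} = \frac{1}{6} \cdot 1 = \frac{1}{6}$)
$M{\left(V,u \right)} = -20 + V + u$ ($M{\left(V,u \right)} = \left(V + u\right) - 20 = -20 + V + u$)
$X = 33$ ($X = -67 + 100 = 33$)
$\left(\frac{1}{M{\left(O{\left(-2 \right)},17 \right)} + X} - 482\right)^{2} = \left(\frac{1}{\left(-20 + \frac{1}{6} + 17\right) + 33} - 482\right)^{2} = \left(\frac{1}{- \frac{17}{6} + 33} - 482\right)^{2} = \left(\frac{1}{\frac{181}{6}} - 482\right)^{2} = \left(\frac{6}{181} - 482\right)^{2} = \left(- \frac{87236}{181}\right)^{2} = \frac{7610119696}{32761}$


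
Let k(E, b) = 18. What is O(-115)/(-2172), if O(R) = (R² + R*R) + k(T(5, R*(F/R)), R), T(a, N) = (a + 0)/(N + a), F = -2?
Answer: -6617/543 ≈ -12.186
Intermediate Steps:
T(a, N) = a/(N + a)
O(R) = 18 + 2*R² (O(R) = (R² + R*R) + 18 = (R² + R²) + 18 = 2*R² + 18 = 18 + 2*R²)
O(-115)/(-2172) = (18 + 2*(-115)²)/(-2172) = (18 + 2*13225)*(-1/2172) = (18 + 26450)*(-1/2172) = 26468*(-1/2172) = -6617/543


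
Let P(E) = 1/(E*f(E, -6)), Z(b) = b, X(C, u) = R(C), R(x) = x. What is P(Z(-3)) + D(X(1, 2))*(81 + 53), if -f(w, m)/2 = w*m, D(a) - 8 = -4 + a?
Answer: 72361/108 ≈ 670.01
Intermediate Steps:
X(C, u) = C
D(a) = 4 + a (D(a) = 8 + (-4 + a) = 4 + a)
f(w, m) = -2*m*w (f(w, m) = -2*w*m = -2*m*w)
P(E) = 1/(12*E²) (P(E) = 1/(E*((-2*(-6)*E))) = 1/(E*((12*E))) = (1/(12*E))/E = 1/(12*E²))
P(Z(-3)) + D(X(1, 2))*(81 + 53) = (1/12)/(-3)² + (4 + 1)*(81 + 53) = (1/12)*(⅑) + 5*134 = 1/108 + 670 = 72361/108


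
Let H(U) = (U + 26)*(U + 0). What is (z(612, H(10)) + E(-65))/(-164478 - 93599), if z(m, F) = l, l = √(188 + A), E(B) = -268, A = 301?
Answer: 268/258077 - √489/258077 ≈ 0.00095276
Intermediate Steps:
H(U) = U*(26 + U) (H(U) = (26 + U)*U = U*(26 + U))
l = √489 (l = √(188 + 301) = √489 ≈ 22.113)
z(m, F) = √489
(z(612, H(10)) + E(-65))/(-164478 - 93599) = (√489 - 268)/(-164478 - 93599) = (-268 + √489)/(-258077) = (-268 + √489)*(-1/258077) = 268/258077 - √489/258077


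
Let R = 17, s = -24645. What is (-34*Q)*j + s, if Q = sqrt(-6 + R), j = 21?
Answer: -24645 - 714*sqrt(11) ≈ -27013.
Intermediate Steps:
Q = sqrt(11) (Q = sqrt(-6 + 17) = sqrt(11) ≈ 3.3166)
(-34*Q)*j + s = -34*sqrt(11)*21 - 24645 = -714*sqrt(11) - 24645 = -24645 - 714*sqrt(11)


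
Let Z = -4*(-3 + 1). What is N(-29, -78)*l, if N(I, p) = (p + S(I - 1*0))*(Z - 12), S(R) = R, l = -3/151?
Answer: -1284/151 ≈ -8.5033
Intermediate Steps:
l = -3/151 (l = -3*1/151 = -3/151 ≈ -0.019868)
Z = 8 (Z = -4*(-2) = 8)
N(I, p) = -4*I - 4*p (N(I, p) = (p + (I - 1*0))*(8 - 12) = (p + (I + 0))*(-4) = (p + I)*(-4) = (I + p)*(-4) = -4*I - 4*p)
N(-29, -78)*l = (-4*(-29) - 4*(-78))*(-3/151) = (116 + 312)*(-3/151) = 428*(-3/151) = -1284/151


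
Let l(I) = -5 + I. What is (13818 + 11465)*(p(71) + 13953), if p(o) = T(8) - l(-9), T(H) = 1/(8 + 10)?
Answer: 6356323181/18 ≈ 3.5313e+8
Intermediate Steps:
T(H) = 1/18
p(o) = 253/18 (p(o) = 1/18 - (-5 - 9) = 1/18 - 1*(-14) = 1/18 + 14 = 253/18)
(13818 + 11465)*(p(71) + 13953) = (13818 + 11465)*(253/18 + 13953) = 25283*(251407/18) = 6356323181/18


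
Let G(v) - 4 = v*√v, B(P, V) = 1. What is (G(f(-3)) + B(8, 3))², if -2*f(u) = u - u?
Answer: 25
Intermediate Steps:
f(u) = 0 (f(u) = -(u - u)/2 = -½*0 = 0)
G(v) = 4 + v^(3/2) (G(v) = 4 + v*√v = 4 + v^(3/2))
(G(f(-3)) + B(8, 3))² = ((4 + 0^(3/2)) + 1)² = ((4 + 0) + 1)² = (4 + 1)² = 5² = 25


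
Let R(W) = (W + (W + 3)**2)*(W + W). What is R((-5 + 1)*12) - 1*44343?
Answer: -234135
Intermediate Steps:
R(W) = 2*W*(W + (3 + W)**2) (R(W) = (W + (3 + W)**2)*(2*W) = 2*W*(W + (3 + W)**2))
R((-5 + 1)*12) - 1*44343 = 2*((-5 + 1)*12)*((-5 + 1)*12 + (3 + (-5 + 1)*12)**2) - 1*44343 = 2*(-4*12)*(-4*12 + (3 - 4*12)**2) - 44343 = 2*(-48)*(-48 + (3 - 48)**2) - 44343 = 2*(-48)*(-48 + (-45)**2) - 44343 = 2*(-48)*(-48 + 2025) - 44343 = 2*(-48)*1977 - 44343 = -189792 - 44343 = -234135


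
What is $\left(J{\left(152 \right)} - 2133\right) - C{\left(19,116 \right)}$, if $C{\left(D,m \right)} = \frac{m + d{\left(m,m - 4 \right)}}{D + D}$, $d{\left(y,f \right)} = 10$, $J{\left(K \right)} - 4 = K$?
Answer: $- \frac{37626}{19} \approx -1980.3$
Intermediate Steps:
$J{\left(K \right)} = 4 + K$
$C{\left(D,m \right)} = \frac{10 + m}{2 D}$ ($C{\left(D,m \right)} = \frac{m + 10}{D + D} = \frac{10 + m}{2 D}$)
$\left(J{\left(152 \right)} - 2133\right) - C{\left(19,116 \right)} = \left(\left(4 + 152\right) - 2133\right) - \frac{10 + 116}{2 \cdot 19} = \left(156 - 2133\right) - \frac{1}{2} \cdot \frac{1}{19} \cdot 126 = -1977 - \frac{63}{19} = - \frac{37626}{19}$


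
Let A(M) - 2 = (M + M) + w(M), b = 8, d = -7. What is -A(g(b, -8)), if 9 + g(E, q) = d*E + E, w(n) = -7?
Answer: 119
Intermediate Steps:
g(E, q) = -9 - 6*E (g(E, q) = -9 + (-7*E + E) = -9 - 6*E)
A(M) = -5 + 2*M (A(M) = 2 + ((M + M) - 7) = 2 + (2*M - 7) = 2 + (-7 + 2*M) = -5 + 2*M)
-A(g(b, -8)) = -(-5 + 2*(-9 - 6*8)) = -(-5 + 2*(-9 - 48)) = -(-5 + 2*(-57)) = -(-5 - 114) = -1*(-119) = 119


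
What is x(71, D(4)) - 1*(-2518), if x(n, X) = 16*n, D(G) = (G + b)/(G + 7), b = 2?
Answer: 3654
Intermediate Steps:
D(G) = (2 + G)/(7 + G) (D(G) = (G + 2)/(G + 7) = (2 + G)/(7 + G))
x(71, D(4)) - 1*(-2518) = 16*71 - 1*(-2518) = 1136 + 2518 = 3654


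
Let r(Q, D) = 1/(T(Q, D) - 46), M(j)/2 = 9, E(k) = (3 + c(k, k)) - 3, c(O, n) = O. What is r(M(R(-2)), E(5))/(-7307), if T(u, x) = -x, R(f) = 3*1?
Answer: 1/372657 ≈ 2.6834e-6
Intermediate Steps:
R(f) = 3
E(k) = k (E(k) = (3 + k) - 3 = k)
M(j) = 18 (M(j) = 2*9 = 18)
r(Q, D) = 1/(-46 - D) (r(Q, D) = 1/(-D - 46) = 1/(-46 - D))
r(M(R(-2)), E(5))/(-7307) = -1/(46 + 5)/(-7307) = -1/51*(-1/7307) = 1/372657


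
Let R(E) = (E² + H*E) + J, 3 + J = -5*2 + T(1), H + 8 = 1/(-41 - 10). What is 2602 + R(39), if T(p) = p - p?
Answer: 64553/17 ≈ 3797.2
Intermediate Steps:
T(p) = 0
H = -409/51 (H = -8 + 1/(-41 - 10) = -8 + 1/(-51) = -8 - 1/51 = -409/51 ≈ -8.0196)
J = -13 (J = -3 + (-5*2 + 0) = -3 + (-10 + 0) = -3 - 10 = -13)
R(E) = -13 + E² - 409*E/51 (R(E) = (E² - 409*E/51) - 13 = -13 + E² - 409*E/51)
2602 + R(39) = 2602 + (-13 + 39² - 409/51*39) = 2602 + (-13 + 1521 - 5317/17) = 2602 + 20319/17 = 64553/17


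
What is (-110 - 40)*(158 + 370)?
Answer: -79200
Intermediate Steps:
(-110 - 40)*(158 + 370) = -150*528 = -79200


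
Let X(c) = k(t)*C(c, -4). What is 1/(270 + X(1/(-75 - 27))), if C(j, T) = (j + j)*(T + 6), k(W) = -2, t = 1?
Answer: 51/13774 ≈ 0.0037026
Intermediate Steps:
C(j, T) = 2*j*(6 + T) (C(j, T) = (2*j)*(6 + T) = 2*j*(6 + T))
X(c) = -8*c (X(c) = -4*c*(6 - 4) = -4*c*2 = -8*c)
1/(270 + X(1/(-75 - 27))) = 1/(270 - 8/(-75 - 27)) = 1/(270 - 8/(-102)) = 1/(270 - 8*(-1/102)) = 1/(270 + 4/51) = 1/(13774/51) = 51/13774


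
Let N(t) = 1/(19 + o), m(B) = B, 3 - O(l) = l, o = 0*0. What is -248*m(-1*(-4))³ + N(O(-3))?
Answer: -301567/19 ≈ -15872.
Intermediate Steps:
o = 0
O(l) = 3 - l
N(t) = 1/19 (N(t) = 1/(19 + 0) = 1/19)
-248*m(-1*(-4))³ + N(O(-3)) = -248*(-1*(-4))³ + 1/19 = -248*4³ + 1/19 = -248*64 + 1/19 = -15872 + 1/19 = -301567/19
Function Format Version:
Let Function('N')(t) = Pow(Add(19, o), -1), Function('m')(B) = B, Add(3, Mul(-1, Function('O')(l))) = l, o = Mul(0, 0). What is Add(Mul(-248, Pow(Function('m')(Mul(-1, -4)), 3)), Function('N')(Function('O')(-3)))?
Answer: Rational(-301567, 19) ≈ -15872.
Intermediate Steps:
o = 0
Function('O')(l) = Add(3, Mul(-1, l))
Function('N')(t) = Rational(1, 19) (Function('N')(t) = Pow(Add(19, 0), -1) = Pow(19, -1) = Rational(1, 19))
Add(Mul(-248, Pow(Function('m')(Mul(-1, -4)), 3)), Function('N')(Function('O')(-3))) = Add(Mul(-248, Pow(Mul(-1, -4), 3)), Rational(1, 19)) = Add(Mul(-248, Pow(4, 3)), Rational(1, 19)) = Add(Mul(-248, 64), Rational(1, 19)) = Add(-15872, Rational(1, 19)) = Rational(-301567, 19)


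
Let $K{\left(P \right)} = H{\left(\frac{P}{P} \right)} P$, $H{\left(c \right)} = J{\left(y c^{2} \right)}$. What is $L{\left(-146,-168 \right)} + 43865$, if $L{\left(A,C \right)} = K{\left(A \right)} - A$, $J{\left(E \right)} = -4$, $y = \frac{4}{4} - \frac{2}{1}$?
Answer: $44595$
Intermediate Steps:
$y = -1$ ($y = 4 \cdot \frac{1}{4} - 2 = 1 - 2 = -1$)
$H{\left(c \right)} = -4$
$K{\left(P \right)} = - 4 P$
$L{\left(A,C \right)} = - 5 A$ ($L{\left(A,C \right)} = - 4 A - A = - 5 A$)
$L{\left(-146,-168 \right)} + 43865 = \left(-5\right) \left(-146\right) + 43865 = 730 + 43865 = 44595$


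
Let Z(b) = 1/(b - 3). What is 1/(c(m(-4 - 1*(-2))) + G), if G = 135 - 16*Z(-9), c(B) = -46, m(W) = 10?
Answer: 3/271 ≈ 0.011070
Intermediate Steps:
Z(b) = 1/(-3 + b)
G = 409/3 (G = 135 - 16/(-3 - 9) = 135 - 16/(-12) = 135 - 16*(-1/12) = 135 + 4/3 = 409/3 ≈ 136.33)
1/(c(m(-4 - 1*(-2))) + G) = 1/(-46 + 409/3) = 1/(271/3) = 3/271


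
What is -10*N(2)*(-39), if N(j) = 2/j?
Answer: 390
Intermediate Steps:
-10*N(2)*(-39) = -20/2*(-39) = -10*1*(-39) = -10*(-39) = 390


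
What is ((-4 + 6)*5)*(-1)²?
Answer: 10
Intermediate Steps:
((-4 + 6)*5)*(-1)² = (2*5)*1 = 10*1 = 10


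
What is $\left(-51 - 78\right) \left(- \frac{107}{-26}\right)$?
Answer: $- \frac{13803}{26} \approx -530.88$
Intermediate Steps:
$\left(-51 - 78\right) \left(- \frac{107}{-26}\right) = - 129 \left(\left(-107\right) \left(- \frac{1}{26}\right)\right) = \left(-129\right) \frac{107}{26} = - \frac{13803}{26}$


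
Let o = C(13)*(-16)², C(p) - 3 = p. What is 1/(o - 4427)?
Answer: -1/331 ≈ -0.0030211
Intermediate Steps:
C(p) = 3 + p
o = 4096 (o = (3 + 13)*(-16)² = 16*256 = 4096)
1/(o - 4427) = 1/(4096 - 4427) = 1/(-331) = -1/331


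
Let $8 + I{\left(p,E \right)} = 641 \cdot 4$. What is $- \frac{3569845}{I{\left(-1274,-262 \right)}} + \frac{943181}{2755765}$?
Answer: $- \frac{9835243135789}{7043735340} \approx -1396.3$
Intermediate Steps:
$I{\left(p,E \right)} = 2556$ ($I{\left(p,E \right)} = -8 + 641 \cdot 4 = -8 + 2564 = 2556$)
$- \frac{3569845}{I{\left(-1274,-262 \right)}} + \frac{943181}{2755765} = - \frac{3569845}{2556} + \frac{943181}{2755765} = - \frac{9835243135789}{7043735340}$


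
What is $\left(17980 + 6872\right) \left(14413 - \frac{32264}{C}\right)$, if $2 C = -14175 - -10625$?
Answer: $\frac{636592404828}{1775} \approx 3.5864 \cdot 10^{8}$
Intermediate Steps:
$C = -1775$ ($C = \frac{-14175 - -10625}{2} = \frac{-14175 + 10625}{2} = \frac{1}{2} \left(-3550\right) = -1775$)
$\left(17980 + 6872\right) \left(14413 - \frac{32264}{C}\right) = \left(17980 + 6872\right) \left(14413 - \frac{32264}{-1775}\right) = 24852 \left(14413 - - \frac{32264}{1775}\right) = 24852 \left(14413 + \frac{32264}{1775}\right) = 24852 \cdot \frac{25615339}{1775} = \frac{636592404828}{1775}$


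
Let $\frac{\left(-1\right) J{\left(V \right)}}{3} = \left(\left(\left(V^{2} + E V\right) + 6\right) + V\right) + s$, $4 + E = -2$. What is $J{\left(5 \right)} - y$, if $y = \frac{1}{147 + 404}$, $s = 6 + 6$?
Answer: $- \frac{29755}{551} \approx -54.002$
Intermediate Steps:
$s = 12$
$E = -6$ ($E = -4 - 2 = -6$)
$y = \frac{1}{551} \approx 0.0018149$
$J{\left(V \right)} = -54 - 3 V^{2} + 15 V$ ($J{\left(V \right)} = - 3 \left(\left(\left(\left(V^{2} - 6 V\right) + 6\right) + V\right) + 12\right) = - 3 \left(\left(\left(6 + V^{2} - 6 V\right) + V\right) + 12\right) = - 3 \left(\left(6 + V^{2} - 5 V\right) + 12\right) = - 3 \left(18 + V^{2} - 5 V\right) = -54 - 3 V^{2} + 15 V$)
$J{\left(5 \right)} - y = \left(-54 - 3 \cdot 5^{2} + 15 \cdot 5\right) - \frac{1}{551} = \left(-54 - 75 + 75\right) - \frac{1}{551} = -54 - \frac{1}{551} = - \frac{29755}{551}$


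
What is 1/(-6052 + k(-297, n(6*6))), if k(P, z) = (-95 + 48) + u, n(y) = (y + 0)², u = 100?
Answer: -1/5999 ≈ -0.00016669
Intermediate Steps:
n(y) = y²
k(P, z) = 53 (k(P, z) = (-95 + 48) + 100 = -47 + 100 = 53)
1/(-6052 + k(-297, n(6*6))) = 1/(-6052 + 53) = 1/(-5999) = -1/5999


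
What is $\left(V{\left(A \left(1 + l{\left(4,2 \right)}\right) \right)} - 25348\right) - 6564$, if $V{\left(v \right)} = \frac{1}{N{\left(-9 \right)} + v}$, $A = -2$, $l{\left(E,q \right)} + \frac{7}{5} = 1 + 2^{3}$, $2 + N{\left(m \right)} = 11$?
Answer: $- \frac{1308397}{41} \approx -31912.0$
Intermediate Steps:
$N{\left(m \right)} = 9$ ($N{\left(m \right)} = -2 + 11 = 9$)
$l{\left(E,q \right)} = \frac{38}{5}$ ($l{\left(E,q \right)} = - \frac{7}{5} + \left(1 + 2^{3}\right) = - \frac{7}{5} + \left(1 + 8\right) = - \frac{7}{5} + 9 = \frac{38}{5}$)
$V{\left(v \right)} = \frac{1}{9 + v}$
$\left(V{\left(A \left(1 + l{\left(4,2 \right)}\right) \right)} - 25348\right) - 6564 = \left(\frac{1}{9 - 2 \left(1 + \frac{38}{5}\right)} - 25348\right) - 6564 = \left(\frac{1}{9 - \frac{86}{5}} - 25348\right) - 6564 = \left(\frac{1}{- \frac{41}{5}} - 25348\right) - 6564 = \left(- \frac{5}{41} - 25348\right) - 6564 = - \frac{1039273}{41} - 6564 = - \frac{1308397}{41}$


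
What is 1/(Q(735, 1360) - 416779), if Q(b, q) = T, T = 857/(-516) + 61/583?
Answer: -300828/125379261167 ≈ -2.3993e-6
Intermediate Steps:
T = -468155/300828 (T = 857*(-1/516) + 61*(1/583) = -857/516 + 61/583 = -468155/300828 ≈ -1.5562)
Q(b, q) = -468155/300828
1/(Q(735, 1360) - 416779) = 1/(-468155/300828 - 416779) = 1/(-125379261167/300828) = -300828/125379261167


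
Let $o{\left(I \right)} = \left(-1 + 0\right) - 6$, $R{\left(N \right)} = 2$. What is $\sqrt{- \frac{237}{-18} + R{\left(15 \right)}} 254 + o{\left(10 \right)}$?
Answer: $-7 + \frac{127 \sqrt{546}}{3} \approx 982.19$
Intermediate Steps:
$o{\left(I \right)} = -7$ ($o{\left(I \right)} = -1 - 6 = -7$)
$\sqrt{- \frac{237}{-18} + R{\left(15 \right)}} 254 + o{\left(10 \right)} = \sqrt{- \frac{237}{-18} + 2} \cdot 254 - 7 = \sqrt{\left(-237\right) \left(- \frac{1}{18}\right) + 2} \cdot 254 - 7 = \sqrt{\frac{79}{6} + 2} \cdot 254 - 7 = \sqrt{\frac{91}{6}} \cdot 254 - 7 = \frac{\sqrt{546}}{6} \cdot 254 - 7 = \frac{127 \sqrt{546}}{3} - 7 = -7 + \frac{127 \sqrt{546}}{3}$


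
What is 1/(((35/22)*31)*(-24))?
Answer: -11/13020 ≈ -0.00084485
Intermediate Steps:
1/(((35/22)*31)*(-24)) = 1/((1085/22)*(-24)) = 1/(-13020/11) = -11/13020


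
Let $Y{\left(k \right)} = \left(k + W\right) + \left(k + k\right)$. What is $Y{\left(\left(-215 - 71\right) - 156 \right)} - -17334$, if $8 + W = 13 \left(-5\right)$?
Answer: $15935$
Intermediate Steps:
$W = -73$ ($W = -8 + 13 \left(-5\right) = -8 - 65 = -73$)
$Y{\left(k \right)} = -73 + 3 k$ ($Y{\left(k \right)} = \left(k - 73\right) + \left(k + k\right) = \left(-73 + k\right) + 2 k = -73 + 3 k$)
$Y{\left(\left(-215 - 71\right) - 156 \right)} - -17334 = \left(-73 + 3 \left(\left(-215 - 71\right) - 156\right)\right) - -17334 = \left(-73 + 3 \left(-286 - 156\right)\right) + 17334 = \left(-73 + 3 \left(-442\right)\right) + 17334 = \left(-73 - 1326\right) + 17334 = -1399 + 17334 = 15935$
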